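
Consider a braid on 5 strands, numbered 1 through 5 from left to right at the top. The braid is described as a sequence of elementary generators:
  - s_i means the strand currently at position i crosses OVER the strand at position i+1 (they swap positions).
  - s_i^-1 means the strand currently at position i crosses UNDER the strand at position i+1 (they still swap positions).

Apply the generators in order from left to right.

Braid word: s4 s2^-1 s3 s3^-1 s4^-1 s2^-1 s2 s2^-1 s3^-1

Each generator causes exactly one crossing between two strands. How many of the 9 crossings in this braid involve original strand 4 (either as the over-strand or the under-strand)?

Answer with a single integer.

Gen 1: crossing 4x5. Involves strand 4? yes. Count so far: 1
Gen 2: crossing 2x3. Involves strand 4? no. Count so far: 1
Gen 3: crossing 2x5. Involves strand 4? no. Count so far: 1
Gen 4: crossing 5x2. Involves strand 4? no. Count so far: 1
Gen 5: crossing 5x4. Involves strand 4? yes. Count so far: 2
Gen 6: crossing 3x2. Involves strand 4? no. Count so far: 2
Gen 7: crossing 2x3. Involves strand 4? no. Count so far: 2
Gen 8: crossing 3x2. Involves strand 4? no. Count so far: 2
Gen 9: crossing 3x4. Involves strand 4? yes. Count so far: 3

Answer: 3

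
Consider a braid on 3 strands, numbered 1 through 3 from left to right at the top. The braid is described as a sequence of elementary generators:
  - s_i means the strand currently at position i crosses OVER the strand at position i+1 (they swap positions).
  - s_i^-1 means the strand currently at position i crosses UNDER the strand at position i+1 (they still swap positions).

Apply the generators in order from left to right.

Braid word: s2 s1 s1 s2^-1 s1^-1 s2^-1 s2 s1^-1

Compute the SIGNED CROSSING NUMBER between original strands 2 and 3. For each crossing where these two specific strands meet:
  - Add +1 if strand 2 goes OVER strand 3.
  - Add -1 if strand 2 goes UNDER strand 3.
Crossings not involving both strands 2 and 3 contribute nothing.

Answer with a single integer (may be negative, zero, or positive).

Gen 1: 2 over 3. Both 2&3? yes. Contrib: +1. Sum: 1
Gen 2: crossing 1x3. Both 2&3? no. Sum: 1
Gen 3: crossing 3x1. Both 2&3? no. Sum: 1
Gen 4: 3 under 2. Both 2&3? yes. Contrib: +1. Sum: 2
Gen 5: crossing 1x2. Both 2&3? no. Sum: 2
Gen 6: crossing 1x3. Both 2&3? no. Sum: 2
Gen 7: crossing 3x1. Both 2&3? no. Sum: 2
Gen 8: crossing 2x1. Both 2&3? no. Sum: 2

Answer: 2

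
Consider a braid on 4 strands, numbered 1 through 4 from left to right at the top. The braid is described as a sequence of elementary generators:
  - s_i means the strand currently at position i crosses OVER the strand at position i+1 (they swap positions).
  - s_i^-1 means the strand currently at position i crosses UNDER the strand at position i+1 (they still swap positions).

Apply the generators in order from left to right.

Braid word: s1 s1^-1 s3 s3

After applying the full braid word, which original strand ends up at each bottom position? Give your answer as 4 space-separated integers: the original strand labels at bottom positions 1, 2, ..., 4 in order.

Gen 1 (s1): strand 1 crosses over strand 2. Perm now: [2 1 3 4]
Gen 2 (s1^-1): strand 2 crosses under strand 1. Perm now: [1 2 3 4]
Gen 3 (s3): strand 3 crosses over strand 4. Perm now: [1 2 4 3]
Gen 4 (s3): strand 4 crosses over strand 3. Perm now: [1 2 3 4]

Answer: 1 2 3 4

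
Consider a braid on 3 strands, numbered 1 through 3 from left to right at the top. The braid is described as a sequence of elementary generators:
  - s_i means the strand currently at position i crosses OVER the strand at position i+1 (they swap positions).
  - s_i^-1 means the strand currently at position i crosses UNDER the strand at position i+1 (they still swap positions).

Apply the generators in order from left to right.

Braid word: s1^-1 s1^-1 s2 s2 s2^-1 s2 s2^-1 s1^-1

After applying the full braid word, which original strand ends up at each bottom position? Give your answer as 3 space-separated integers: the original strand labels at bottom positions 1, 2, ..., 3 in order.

Answer: 3 1 2

Derivation:
Gen 1 (s1^-1): strand 1 crosses under strand 2. Perm now: [2 1 3]
Gen 2 (s1^-1): strand 2 crosses under strand 1. Perm now: [1 2 3]
Gen 3 (s2): strand 2 crosses over strand 3. Perm now: [1 3 2]
Gen 4 (s2): strand 3 crosses over strand 2. Perm now: [1 2 3]
Gen 5 (s2^-1): strand 2 crosses under strand 3. Perm now: [1 3 2]
Gen 6 (s2): strand 3 crosses over strand 2. Perm now: [1 2 3]
Gen 7 (s2^-1): strand 2 crosses under strand 3. Perm now: [1 3 2]
Gen 8 (s1^-1): strand 1 crosses under strand 3. Perm now: [3 1 2]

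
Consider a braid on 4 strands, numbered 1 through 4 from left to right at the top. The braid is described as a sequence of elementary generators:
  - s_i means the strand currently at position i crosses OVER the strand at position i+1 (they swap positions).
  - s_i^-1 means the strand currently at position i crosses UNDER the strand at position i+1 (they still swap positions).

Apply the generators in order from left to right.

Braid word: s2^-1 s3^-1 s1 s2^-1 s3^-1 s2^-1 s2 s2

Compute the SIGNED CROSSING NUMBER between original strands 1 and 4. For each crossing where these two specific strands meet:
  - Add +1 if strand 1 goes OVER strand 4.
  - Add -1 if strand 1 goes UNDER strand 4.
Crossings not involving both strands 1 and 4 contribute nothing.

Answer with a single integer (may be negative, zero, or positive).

Answer: -1

Derivation:
Gen 1: crossing 2x3. Both 1&4? no. Sum: 0
Gen 2: crossing 2x4. Both 1&4? no. Sum: 0
Gen 3: crossing 1x3. Both 1&4? no. Sum: 0
Gen 4: 1 under 4. Both 1&4? yes. Contrib: -1. Sum: -1
Gen 5: crossing 1x2. Both 1&4? no. Sum: -1
Gen 6: crossing 4x2. Both 1&4? no. Sum: -1
Gen 7: crossing 2x4. Both 1&4? no. Sum: -1
Gen 8: crossing 4x2. Both 1&4? no. Sum: -1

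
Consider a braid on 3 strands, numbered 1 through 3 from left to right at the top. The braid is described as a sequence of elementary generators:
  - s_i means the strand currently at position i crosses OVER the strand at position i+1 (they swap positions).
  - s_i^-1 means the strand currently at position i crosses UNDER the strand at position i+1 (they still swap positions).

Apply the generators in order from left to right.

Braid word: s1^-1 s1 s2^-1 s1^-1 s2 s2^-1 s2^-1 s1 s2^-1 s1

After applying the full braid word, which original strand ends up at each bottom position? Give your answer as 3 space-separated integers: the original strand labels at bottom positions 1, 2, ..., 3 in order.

Gen 1 (s1^-1): strand 1 crosses under strand 2. Perm now: [2 1 3]
Gen 2 (s1): strand 2 crosses over strand 1. Perm now: [1 2 3]
Gen 3 (s2^-1): strand 2 crosses under strand 3. Perm now: [1 3 2]
Gen 4 (s1^-1): strand 1 crosses under strand 3. Perm now: [3 1 2]
Gen 5 (s2): strand 1 crosses over strand 2. Perm now: [3 2 1]
Gen 6 (s2^-1): strand 2 crosses under strand 1. Perm now: [3 1 2]
Gen 7 (s2^-1): strand 1 crosses under strand 2. Perm now: [3 2 1]
Gen 8 (s1): strand 3 crosses over strand 2. Perm now: [2 3 1]
Gen 9 (s2^-1): strand 3 crosses under strand 1. Perm now: [2 1 3]
Gen 10 (s1): strand 2 crosses over strand 1. Perm now: [1 2 3]

Answer: 1 2 3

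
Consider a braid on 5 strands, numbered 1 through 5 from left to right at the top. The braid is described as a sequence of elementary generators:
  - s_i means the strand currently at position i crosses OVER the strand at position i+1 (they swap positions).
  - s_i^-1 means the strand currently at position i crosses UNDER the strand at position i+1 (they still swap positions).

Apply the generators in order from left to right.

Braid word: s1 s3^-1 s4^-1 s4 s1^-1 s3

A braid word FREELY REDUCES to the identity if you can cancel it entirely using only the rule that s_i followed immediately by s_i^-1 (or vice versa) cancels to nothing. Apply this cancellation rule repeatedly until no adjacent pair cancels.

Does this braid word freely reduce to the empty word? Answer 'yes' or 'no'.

Gen 1 (s1): push. Stack: [s1]
Gen 2 (s3^-1): push. Stack: [s1 s3^-1]
Gen 3 (s4^-1): push. Stack: [s1 s3^-1 s4^-1]
Gen 4 (s4): cancels prior s4^-1. Stack: [s1 s3^-1]
Gen 5 (s1^-1): push. Stack: [s1 s3^-1 s1^-1]
Gen 6 (s3): push. Stack: [s1 s3^-1 s1^-1 s3]
Reduced word: s1 s3^-1 s1^-1 s3

Answer: no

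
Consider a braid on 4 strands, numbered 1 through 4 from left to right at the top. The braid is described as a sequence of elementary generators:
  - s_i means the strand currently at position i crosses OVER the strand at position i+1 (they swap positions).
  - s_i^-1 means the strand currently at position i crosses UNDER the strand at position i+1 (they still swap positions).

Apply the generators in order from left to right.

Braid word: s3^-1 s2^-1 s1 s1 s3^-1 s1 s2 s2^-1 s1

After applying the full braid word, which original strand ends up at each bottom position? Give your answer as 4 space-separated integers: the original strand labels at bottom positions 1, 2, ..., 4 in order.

Answer: 1 4 3 2

Derivation:
Gen 1 (s3^-1): strand 3 crosses under strand 4. Perm now: [1 2 4 3]
Gen 2 (s2^-1): strand 2 crosses under strand 4. Perm now: [1 4 2 3]
Gen 3 (s1): strand 1 crosses over strand 4. Perm now: [4 1 2 3]
Gen 4 (s1): strand 4 crosses over strand 1. Perm now: [1 4 2 3]
Gen 5 (s3^-1): strand 2 crosses under strand 3. Perm now: [1 4 3 2]
Gen 6 (s1): strand 1 crosses over strand 4. Perm now: [4 1 3 2]
Gen 7 (s2): strand 1 crosses over strand 3. Perm now: [4 3 1 2]
Gen 8 (s2^-1): strand 3 crosses under strand 1. Perm now: [4 1 3 2]
Gen 9 (s1): strand 4 crosses over strand 1. Perm now: [1 4 3 2]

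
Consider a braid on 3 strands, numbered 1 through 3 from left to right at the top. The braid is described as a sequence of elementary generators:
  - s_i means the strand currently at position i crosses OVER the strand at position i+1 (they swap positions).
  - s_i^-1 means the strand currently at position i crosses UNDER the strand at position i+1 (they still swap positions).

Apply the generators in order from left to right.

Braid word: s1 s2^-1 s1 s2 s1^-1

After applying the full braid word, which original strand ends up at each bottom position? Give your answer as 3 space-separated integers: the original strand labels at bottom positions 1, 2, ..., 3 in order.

Gen 1 (s1): strand 1 crosses over strand 2. Perm now: [2 1 3]
Gen 2 (s2^-1): strand 1 crosses under strand 3. Perm now: [2 3 1]
Gen 3 (s1): strand 2 crosses over strand 3. Perm now: [3 2 1]
Gen 4 (s2): strand 2 crosses over strand 1. Perm now: [3 1 2]
Gen 5 (s1^-1): strand 3 crosses under strand 1. Perm now: [1 3 2]

Answer: 1 3 2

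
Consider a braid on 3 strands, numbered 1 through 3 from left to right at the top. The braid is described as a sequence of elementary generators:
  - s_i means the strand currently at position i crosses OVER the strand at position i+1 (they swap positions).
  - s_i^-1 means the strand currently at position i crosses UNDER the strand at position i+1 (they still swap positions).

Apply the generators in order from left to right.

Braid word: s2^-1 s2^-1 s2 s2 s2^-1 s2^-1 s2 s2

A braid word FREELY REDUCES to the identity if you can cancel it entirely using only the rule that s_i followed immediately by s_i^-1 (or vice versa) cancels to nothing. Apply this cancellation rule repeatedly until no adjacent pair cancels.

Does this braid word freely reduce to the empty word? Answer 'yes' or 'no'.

Answer: yes

Derivation:
Gen 1 (s2^-1): push. Stack: [s2^-1]
Gen 2 (s2^-1): push. Stack: [s2^-1 s2^-1]
Gen 3 (s2): cancels prior s2^-1. Stack: [s2^-1]
Gen 4 (s2): cancels prior s2^-1. Stack: []
Gen 5 (s2^-1): push. Stack: [s2^-1]
Gen 6 (s2^-1): push. Stack: [s2^-1 s2^-1]
Gen 7 (s2): cancels prior s2^-1. Stack: [s2^-1]
Gen 8 (s2): cancels prior s2^-1. Stack: []
Reduced word: (empty)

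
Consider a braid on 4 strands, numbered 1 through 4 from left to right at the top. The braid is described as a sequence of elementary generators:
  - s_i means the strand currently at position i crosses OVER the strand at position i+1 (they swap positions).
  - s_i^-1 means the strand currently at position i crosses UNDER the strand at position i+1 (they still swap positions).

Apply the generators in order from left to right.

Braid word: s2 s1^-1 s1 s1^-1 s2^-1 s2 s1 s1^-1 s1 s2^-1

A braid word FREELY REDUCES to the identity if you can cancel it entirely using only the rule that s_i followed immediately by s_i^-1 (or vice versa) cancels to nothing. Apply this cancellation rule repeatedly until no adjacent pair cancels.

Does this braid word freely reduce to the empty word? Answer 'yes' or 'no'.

Gen 1 (s2): push. Stack: [s2]
Gen 2 (s1^-1): push. Stack: [s2 s1^-1]
Gen 3 (s1): cancels prior s1^-1. Stack: [s2]
Gen 4 (s1^-1): push. Stack: [s2 s1^-1]
Gen 5 (s2^-1): push. Stack: [s2 s1^-1 s2^-1]
Gen 6 (s2): cancels prior s2^-1. Stack: [s2 s1^-1]
Gen 7 (s1): cancels prior s1^-1. Stack: [s2]
Gen 8 (s1^-1): push. Stack: [s2 s1^-1]
Gen 9 (s1): cancels prior s1^-1. Stack: [s2]
Gen 10 (s2^-1): cancels prior s2. Stack: []
Reduced word: (empty)

Answer: yes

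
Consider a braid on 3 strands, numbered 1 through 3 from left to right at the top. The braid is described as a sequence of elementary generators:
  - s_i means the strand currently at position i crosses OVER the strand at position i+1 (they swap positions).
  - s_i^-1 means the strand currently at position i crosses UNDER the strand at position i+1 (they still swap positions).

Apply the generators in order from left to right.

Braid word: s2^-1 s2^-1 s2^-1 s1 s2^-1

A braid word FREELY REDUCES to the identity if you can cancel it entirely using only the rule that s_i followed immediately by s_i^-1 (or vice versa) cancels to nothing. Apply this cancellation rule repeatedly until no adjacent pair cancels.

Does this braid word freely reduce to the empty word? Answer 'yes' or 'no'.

Gen 1 (s2^-1): push. Stack: [s2^-1]
Gen 2 (s2^-1): push. Stack: [s2^-1 s2^-1]
Gen 3 (s2^-1): push. Stack: [s2^-1 s2^-1 s2^-1]
Gen 4 (s1): push. Stack: [s2^-1 s2^-1 s2^-1 s1]
Gen 5 (s2^-1): push. Stack: [s2^-1 s2^-1 s2^-1 s1 s2^-1]
Reduced word: s2^-1 s2^-1 s2^-1 s1 s2^-1

Answer: no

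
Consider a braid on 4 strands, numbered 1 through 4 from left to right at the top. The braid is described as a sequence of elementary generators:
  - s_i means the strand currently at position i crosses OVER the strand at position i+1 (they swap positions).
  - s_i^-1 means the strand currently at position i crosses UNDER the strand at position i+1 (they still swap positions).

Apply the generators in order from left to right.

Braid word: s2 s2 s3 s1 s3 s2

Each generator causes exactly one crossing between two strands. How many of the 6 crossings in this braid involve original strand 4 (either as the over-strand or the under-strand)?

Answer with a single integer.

Gen 1: crossing 2x3. Involves strand 4? no. Count so far: 0
Gen 2: crossing 3x2. Involves strand 4? no. Count so far: 0
Gen 3: crossing 3x4. Involves strand 4? yes. Count so far: 1
Gen 4: crossing 1x2. Involves strand 4? no. Count so far: 1
Gen 5: crossing 4x3. Involves strand 4? yes. Count so far: 2
Gen 6: crossing 1x3. Involves strand 4? no. Count so far: 2

Answer: 2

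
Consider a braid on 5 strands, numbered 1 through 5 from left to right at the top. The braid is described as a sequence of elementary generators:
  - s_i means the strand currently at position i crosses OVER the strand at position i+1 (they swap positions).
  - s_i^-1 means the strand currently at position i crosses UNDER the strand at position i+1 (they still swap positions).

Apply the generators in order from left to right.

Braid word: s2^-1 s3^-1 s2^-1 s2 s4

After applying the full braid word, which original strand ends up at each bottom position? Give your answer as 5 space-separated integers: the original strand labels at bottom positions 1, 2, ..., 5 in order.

Answer: 1 3 4 5 2

Derivation:
Gen 1 (s2^-1): strand 2 crosses under strand 3. Perm now: [1 3 2 4 5]
Gen 2 (s3^-1): strand 2 crosses under strand 4. Perm now: [1 3 4 2 5]
Gen 3 (s2^-1): strand 3 crosses under strand 4. Perm now: [1 4 3 2 5]
Gen 4 (s2): strand 4 crosses over strand 3. Perm now: [1 3 4 2 5]
Gen 5 (s4): strand 2 crosses over strand 5. Perm now: [1 3 4 5 2]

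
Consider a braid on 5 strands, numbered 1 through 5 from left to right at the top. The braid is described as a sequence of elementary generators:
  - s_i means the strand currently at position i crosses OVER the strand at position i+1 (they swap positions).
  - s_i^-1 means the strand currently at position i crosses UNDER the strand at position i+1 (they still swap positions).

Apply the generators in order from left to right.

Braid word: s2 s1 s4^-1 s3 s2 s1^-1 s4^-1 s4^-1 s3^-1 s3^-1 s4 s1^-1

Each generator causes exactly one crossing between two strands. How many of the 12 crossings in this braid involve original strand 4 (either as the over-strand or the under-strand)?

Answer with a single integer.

Answer: 4

Derivation:
Gen 1: crossing 2x3. Involves strand 4? no. Count so far: 0
Gen 2: crossing 1x3. Involves strand 4? no. Count so far: 0
Gen 3: crossing 4x5. Involves strand 4? yes. Count so far: 1
Gen 4: crossing 2x5. Involves strand 4? no. Count so far: 1
Gen 5: crossing 1x5. Involves strand 4? no. Count so far: 1
Gen 6: crossing 3x5. Involves strand 4? no. Count so far: 1
Gen 7: crossing 2x4. Involves strand 4? yes. Count so far: 2
Gen 8: crossing 4x2. Involves strand 4? yes. Count so far: 3
Gen 9: crossing 1x2. Involves strand 4? no. Count so far: 3
Gen 10: crossing 2x1. Involves strand 4? no. Count so far: 3
Gen 11: crossing 2x4. Involves strand 4? yes. Count so far: 4
Gen 12: crossing 5x3. Involves strand 4? no. Count so far: 4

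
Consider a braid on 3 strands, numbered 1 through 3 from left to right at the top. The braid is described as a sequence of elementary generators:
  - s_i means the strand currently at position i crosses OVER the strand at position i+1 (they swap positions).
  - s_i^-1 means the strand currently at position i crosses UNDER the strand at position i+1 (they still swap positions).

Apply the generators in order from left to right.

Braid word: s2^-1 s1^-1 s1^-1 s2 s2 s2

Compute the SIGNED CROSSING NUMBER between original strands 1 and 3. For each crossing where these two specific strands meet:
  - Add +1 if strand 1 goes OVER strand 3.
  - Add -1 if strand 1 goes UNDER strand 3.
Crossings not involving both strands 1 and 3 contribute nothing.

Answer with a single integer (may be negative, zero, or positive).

Answer: 0

Derivation:
Gen 1: crossing 2x3. Both 1&3? no. Sum: 0
Gen 2: 1 under 3. Both 1&3? yes. Contrib: -1. Sum: -1
Gen 3: 3 under 1. Both 1&3? yes. Contrib: +1. Sum: 0
Gen 4: crossing 3x2. Both 1&3? no. Sum: 0
Gen 5: crossing 2x3. Both 1&3? no. Sum: 0
Gen 6: crossing 3x2. Both 1&3? no. Sum: 0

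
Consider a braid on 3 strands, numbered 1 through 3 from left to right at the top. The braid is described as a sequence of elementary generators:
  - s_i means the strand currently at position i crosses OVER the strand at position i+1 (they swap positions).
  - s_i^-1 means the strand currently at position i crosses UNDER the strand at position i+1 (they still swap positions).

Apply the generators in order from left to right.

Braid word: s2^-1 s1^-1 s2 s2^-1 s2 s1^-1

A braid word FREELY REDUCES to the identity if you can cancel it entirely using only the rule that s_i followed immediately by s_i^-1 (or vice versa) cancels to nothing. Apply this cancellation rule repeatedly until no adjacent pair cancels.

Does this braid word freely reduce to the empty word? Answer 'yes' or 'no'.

Answer: no

Derivation:
Gen 1 (s2^-1): push. Stack: [s2^-1]
Gen 2 (s1^-1): push. Stack: [s2^-1 s1^-1]
Gen 3 (s2): push. Stack: [s2^-1 s1^-1 s2]
Gen 4 (s2^-1): cancels prior s2. Stack: [s2^-1 s1^-1]
Gen 5 (s2): push. Stack: [s2^-1 s1^-1 s2]
Gen 6 (s1^-1): push. Stack: [s2^-1 s1^-1 s2 s1^-1]
Reduced word: s2^-1 s1^-1 s2 s1^-1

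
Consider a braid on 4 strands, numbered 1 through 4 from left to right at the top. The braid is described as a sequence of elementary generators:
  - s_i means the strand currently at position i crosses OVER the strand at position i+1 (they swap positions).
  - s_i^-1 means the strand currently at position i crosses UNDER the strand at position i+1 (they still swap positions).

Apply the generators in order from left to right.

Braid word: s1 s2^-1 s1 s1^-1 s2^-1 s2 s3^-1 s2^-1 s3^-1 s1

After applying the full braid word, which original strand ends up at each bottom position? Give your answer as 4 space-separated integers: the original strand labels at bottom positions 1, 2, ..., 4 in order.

Gen 1 (s1): strand 1 crosses over strand 2. Perm now: [2 1 3 4]
Gen 2 (s2^-1): strand 1 crosses under strand 3. Perm now: [2 3 1 4]
Gen 3 (s1): strand 2 crosses over strand 3. Perm now: [3 2 1 4]
Gen 4 (s1^-1): strand 3 crosses under strand 2. Perm now: [2 3 1 4]
Gen 5 (s2^-1): strand 3 crosses under strand 1. Perm now: [2 1 3 4]
Gen 6 (s2): strand 1 crosses over strand 3. Perm now: [2 3 1 4]
Gen 7 (s3^-1): strand 1 crosses under strand 4. Perm now: [2 3 4 1]
Gen 8 (s2^-1): strand 3 crosses under strand 4. Perm now: [2 4 3 1]
Gen 9 (s3^-1): strand 3 crosses under strand 1. Perm now: [2 4 1 3]
Gen 10 (s1): strand 2 crosses over strand 4. Perm now: [4 2 1 3]

Answer: 4 2 1 3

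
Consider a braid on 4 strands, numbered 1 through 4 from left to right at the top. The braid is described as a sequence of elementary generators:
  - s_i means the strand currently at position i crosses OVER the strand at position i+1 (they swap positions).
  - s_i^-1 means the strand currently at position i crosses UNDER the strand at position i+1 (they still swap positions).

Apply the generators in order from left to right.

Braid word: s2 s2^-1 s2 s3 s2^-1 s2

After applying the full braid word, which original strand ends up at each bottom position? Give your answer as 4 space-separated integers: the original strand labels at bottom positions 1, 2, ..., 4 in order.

Gen 1 (s2): strand 2 crosses over strand 3. Perm now: [1 3 2 4]
Gen 2 (s2^-1): strand 3 crosses under strand 2. Perm now: [1 2 3 4]
Gen 3 (s2): strand 2 crosses over strand 3. Perm now: [1 3 2 4]
Gen 4 (s3): strand 2 crosses over strand 4. Perm now: [1 3 4 2]
Gen 5 (s2^-1): strand 3 crosses under strand 4. Perm now: [1 4 3 2]
Gen 6 (s2): strand 4 crosses over strand 3. Perm now: [1 3 4 2]

Answer: 1 3 4 2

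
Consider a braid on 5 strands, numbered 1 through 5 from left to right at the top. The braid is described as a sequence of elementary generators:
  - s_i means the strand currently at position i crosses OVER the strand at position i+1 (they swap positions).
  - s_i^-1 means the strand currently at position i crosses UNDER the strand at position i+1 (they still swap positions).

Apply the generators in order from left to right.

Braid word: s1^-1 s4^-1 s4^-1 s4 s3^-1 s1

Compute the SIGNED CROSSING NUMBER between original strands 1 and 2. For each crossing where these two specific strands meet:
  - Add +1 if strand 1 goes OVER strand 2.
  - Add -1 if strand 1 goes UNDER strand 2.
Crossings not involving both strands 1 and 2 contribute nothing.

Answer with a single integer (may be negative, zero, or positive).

Answer: -2

Derivation:
Gen 1: 1 under 2. Both 1&2? yes. Contrib: -1. Sum: -1
Gen 2: crossing 4x5. Both 1&2? no. Sum: -1
Gen 3: crossing 5x4. Both 1&2? no. Sum: -1
Gen 4: crossing 4x5. Both 1&2? no. Sum: -1
Gen 5: crossing 3x5. Both 1&2? no. Sum: -1
Gen 6: 2 over 1. Both 1&2? yes. Contrib: -1. Sum: -2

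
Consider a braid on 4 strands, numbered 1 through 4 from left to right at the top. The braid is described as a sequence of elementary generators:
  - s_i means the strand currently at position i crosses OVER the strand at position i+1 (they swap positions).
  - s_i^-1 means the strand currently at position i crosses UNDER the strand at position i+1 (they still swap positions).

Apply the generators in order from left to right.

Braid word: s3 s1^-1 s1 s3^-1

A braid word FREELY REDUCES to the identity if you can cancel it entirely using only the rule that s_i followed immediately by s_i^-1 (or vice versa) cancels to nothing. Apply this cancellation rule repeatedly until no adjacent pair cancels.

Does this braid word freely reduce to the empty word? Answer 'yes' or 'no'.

Gen 1 (s3): push. Stack: [s3]
Gen 2 (s1^-1): push. Stack: [s3 s1^-1]
Gen 3 (s1): cancels prior s1^-1. Stack: [s3]
Gen 4 (s3^-1): cancels prior s3. Stack: []
Reduced word: (empty)

Answer: yes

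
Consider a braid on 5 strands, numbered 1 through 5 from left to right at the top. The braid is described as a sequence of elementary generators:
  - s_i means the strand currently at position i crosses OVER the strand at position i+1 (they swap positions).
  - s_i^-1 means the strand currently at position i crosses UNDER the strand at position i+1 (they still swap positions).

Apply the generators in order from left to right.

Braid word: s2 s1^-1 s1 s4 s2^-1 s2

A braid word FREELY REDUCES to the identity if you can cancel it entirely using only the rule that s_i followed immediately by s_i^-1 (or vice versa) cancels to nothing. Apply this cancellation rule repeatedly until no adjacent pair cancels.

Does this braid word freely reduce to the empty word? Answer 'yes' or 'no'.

Answer: no

Derivation:
Gen 1 (s2): push. Stack: [s2]
Gen 2 (s1^-1): push. Stack: [s2 s1^-1]
Gen 3 (s1): cancels prior s1^-1. Stack: [s2]
Gen 4 (s4): push. Stack: [s2 s4]
Gen 5 (s2^-1): push. Stack: [s2 s4 s2^-1]
Gen 6 (s2): cancels prior s2^-1. Stack: [s2 s4]
Reduced word: s2 s4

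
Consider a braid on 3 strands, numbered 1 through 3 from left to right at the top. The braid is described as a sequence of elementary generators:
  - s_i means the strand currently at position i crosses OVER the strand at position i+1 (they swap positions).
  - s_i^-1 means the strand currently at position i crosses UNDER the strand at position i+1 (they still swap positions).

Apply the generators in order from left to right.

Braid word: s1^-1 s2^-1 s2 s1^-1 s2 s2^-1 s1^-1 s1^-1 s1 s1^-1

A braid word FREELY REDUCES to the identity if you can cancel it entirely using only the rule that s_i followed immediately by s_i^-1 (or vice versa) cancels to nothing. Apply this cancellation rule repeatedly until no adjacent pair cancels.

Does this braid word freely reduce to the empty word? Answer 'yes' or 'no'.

Gen 1 (s1^-1): push. Stack: [s1^-1]
Gen 2 (s2^-1): push. Stack: [s1^-1 s2^-1]
Gen 3 (s2): cancels prior s2^-1. Stack: [s1^-1]
Gen 4 (s1^-1): push. Stack: [s1^-1 s1^-1]
Gen 5 (s2): push. Stack: [s1^-1 s1^-1 s2]
Gen 6 (s2^-1): cancels prior s2. Stack: [s1^-1 s1^-1]
Gen 7 (s1^-1): push. Stack: [s1^-1 s1^-1 s1^-1]
Gen 8 (s1^-1): push. Stack: [s1^-1 s1^-1 s1^-1 s1^-1]
Gen 9 (s1): cancels prior s1^-1. Stack: [s1^-1 s1^-1 s1^-1]
Gen 10 (s1^-1): push. Stack: [s1^-1 s1^-1 s1^-1 s1^-1]
Reduced word: s1^-1 s1^-1 s1^-1 s1^-1

Answer: no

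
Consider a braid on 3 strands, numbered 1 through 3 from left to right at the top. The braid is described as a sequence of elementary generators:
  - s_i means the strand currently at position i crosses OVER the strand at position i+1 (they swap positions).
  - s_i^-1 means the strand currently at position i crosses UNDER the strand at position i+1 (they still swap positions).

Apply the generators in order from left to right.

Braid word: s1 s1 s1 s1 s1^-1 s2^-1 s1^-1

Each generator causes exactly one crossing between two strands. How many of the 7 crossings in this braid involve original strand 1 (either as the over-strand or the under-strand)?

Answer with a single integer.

Answer: 6

Derivation:
Gen 1: crossing 1x2. Involves strand 1? yes. Count so far: 1
Gen 2: crossing 2x1. Involves strand 1? yes. Count so far: 2
Gen 3: crossing 1x2. Involves strand 1? yes. Count so far: 3
Gen 4: crossing 2x1. Involves strand 1? yes. Count so far: 4
Gen 5: crossing 1x2. Involves strand 1? yes. Count so far: 5
Gen 6: crossing 1x3. Involves strand 1? yes. Count so far: 6
Gen 7: crossing 2x3. Involves strand 1? no. Count so far: 6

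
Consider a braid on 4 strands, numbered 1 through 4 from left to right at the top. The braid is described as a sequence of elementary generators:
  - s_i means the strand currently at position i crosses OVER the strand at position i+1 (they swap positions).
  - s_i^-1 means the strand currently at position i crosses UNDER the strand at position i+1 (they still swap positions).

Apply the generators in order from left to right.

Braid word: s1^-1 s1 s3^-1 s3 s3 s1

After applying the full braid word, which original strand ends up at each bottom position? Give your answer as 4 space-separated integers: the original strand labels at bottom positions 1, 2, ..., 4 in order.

Gen 1 (s1^-1): strand 1 crosses under strand 2. Perm now: [2 1 3 4]
Gen 2 (s1): strand 2 crosses over strand 1. Perm now: [1 2 3 4]
Gen 3 (s3^-1): strand 3 crosses under strand 4. Perm now: [1 2 4 3]
Gen 4 (s3): strand 4 crosses over strand 3. Perm now: [1 2 3 4]
Gen 5 (s3): strand 3 crosses over strand 4. Perm now: [1 2 4 3]
Gen 6 (s1): strand 1 crosses over strand 2. Perm now: [2 1 4 3]

Answer: 2 1 4 3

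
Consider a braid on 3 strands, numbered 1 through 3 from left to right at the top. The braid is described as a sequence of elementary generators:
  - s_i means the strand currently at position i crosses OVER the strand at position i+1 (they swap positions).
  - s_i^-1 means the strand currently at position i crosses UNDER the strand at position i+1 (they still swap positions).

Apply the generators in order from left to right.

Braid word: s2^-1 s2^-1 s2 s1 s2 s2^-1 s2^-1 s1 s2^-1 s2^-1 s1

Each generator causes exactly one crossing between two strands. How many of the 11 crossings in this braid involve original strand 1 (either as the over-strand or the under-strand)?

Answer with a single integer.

Gen 1: crossing 2x3. Involves strand 1? no. Count so far: 0
Gen 2: crossing 3x2. Involves strand 1? no. Count so far: 0
Gen 3: crossing 2x3. Involves strand 1? no. Count so far: 0
Gen 4: crossing 1x3. Involves strand 1? yes. Count so far: 1
Gen 5: crossing 1x2. Involves strand 1? yes. Count so far: 2
Gen 6: crossing 2x1. Involves strand 1? yes. Count so far: 3
Gen 7: crossing 1x2. Involves strand 1? yes. Count so far: 4
Gen 8: crossing 3x2. Involves strand 1? no. Count so far: 4
Gen 9: crossing 3x1. Involves strand 1? yes. Count so far: 5
Gen 10: crossing 1x3. Involves strand 1? yes. Count so far: 6
Gen 11: crossing 2x3. Involves strand 1? no. Count so far: 6

Answer: 6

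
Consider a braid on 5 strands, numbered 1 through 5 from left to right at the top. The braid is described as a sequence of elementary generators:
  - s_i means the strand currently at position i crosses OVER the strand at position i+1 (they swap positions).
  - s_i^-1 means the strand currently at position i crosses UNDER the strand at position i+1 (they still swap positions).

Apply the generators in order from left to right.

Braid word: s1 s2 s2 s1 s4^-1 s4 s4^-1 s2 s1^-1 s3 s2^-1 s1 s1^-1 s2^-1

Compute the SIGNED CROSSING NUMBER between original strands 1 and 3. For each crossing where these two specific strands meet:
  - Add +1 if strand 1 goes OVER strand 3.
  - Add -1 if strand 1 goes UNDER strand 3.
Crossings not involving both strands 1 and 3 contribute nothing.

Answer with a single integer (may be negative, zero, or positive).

Gen 1: crossing 1x2. Both 1&3? no. Sum: 0
Gen 2: 1 over 3. Both 1&3? yes. Contrib: +1. Sum: 1
Gen 3: 3 over 1. Both 1&3? yes. Contrib: -1. Sum: 0
Gen 4: crossing 2x1. Both 1&3? no. Sum: 0
Gen 5: crossing 4x5. Both 1&3? no. Sum: 0
Gen 6: crossing 5x4. Both 1&3? no. Sum: 0
Gen 7: crossing 4x5. Both 1&3? no. Sum: 0
Gen 8: crossing 2x3. Both 1&3? no. Sum: 0
Gen 9: 1 under 3. Both 1&3? yes. Contrib: -1. Sum: -1
Gen 10: crossing 2x5. Both 1&3? no. Sum: -1
Gen 11: crossing 1x5. Both 1&3? no. Sum: -1
Gen 12: crossing 3x5. Both 1&3? no. Sum: -1
Gen 13: crossing 5x3. Both 1&3? no. Sum: -1
Gen 14: crossing 5x1. Both 1&3? no. Sum: -1

Answer: -1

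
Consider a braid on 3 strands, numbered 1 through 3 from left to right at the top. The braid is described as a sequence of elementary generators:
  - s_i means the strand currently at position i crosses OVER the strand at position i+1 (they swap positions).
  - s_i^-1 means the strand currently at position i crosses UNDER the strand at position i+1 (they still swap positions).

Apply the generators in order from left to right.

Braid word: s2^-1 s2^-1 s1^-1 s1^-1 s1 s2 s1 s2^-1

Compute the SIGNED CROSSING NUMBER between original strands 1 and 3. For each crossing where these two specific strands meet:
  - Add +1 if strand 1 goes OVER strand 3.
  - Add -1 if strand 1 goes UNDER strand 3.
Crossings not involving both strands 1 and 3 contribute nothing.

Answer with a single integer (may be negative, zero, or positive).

Answer: 1

Derivation:
Gen 1: crossing 2x3. Both 1&3? no. Sum: 0
Gen 2: crossing 3x2. Both 1&3? no. Sum: 0
Gen 3: crossing 1x2. Both 1&3? no. Sum: 0
Gen 4: crossing 2x1. Both 1&3? no. Sum: 0
Gen 5: crossing 1x2. Both 1&3? no. Sum: 0
Gen 6: 1 over 3. Both 1&3? yes. Contrib: +1. Sum: 1
Gen 7: crossing 2x3. Both 1&3? no. Sum: 1
Gen 8: crossing 2x1. Both 1&3? no. Sum: 1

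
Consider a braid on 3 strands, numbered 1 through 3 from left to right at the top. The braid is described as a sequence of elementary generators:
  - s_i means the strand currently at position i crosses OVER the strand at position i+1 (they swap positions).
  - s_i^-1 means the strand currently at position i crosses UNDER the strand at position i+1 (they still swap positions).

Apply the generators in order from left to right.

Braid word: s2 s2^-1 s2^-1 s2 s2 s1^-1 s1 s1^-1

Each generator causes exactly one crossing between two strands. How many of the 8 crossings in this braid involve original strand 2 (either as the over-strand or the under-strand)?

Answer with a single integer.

Answer: 5

Derivation:
Gen 1: crossing 2x3. Involves strand 2? yes. Count so far: 1
Gen 2: crossing 3x2. Involves strand 2? yes. Count so far: 2
Gen 3: crossing 2x3. Involves strand 2? yes. Count so far: 3
Gen 4: crossing 3x2. Involves strand 2? yes. Count so far: 4
Gen 5: crossing 2x3. Involves strand 2? yes. Count so far: 5
Gen 6: crossing 1x3. Involves strand 2? no. Count so far: 5
Gen 7: crossing 3x1. Involves strand 2? no. Count so far: 5
Gen 8: crossing 1x3. Involves strand 2? no. Count so far: 5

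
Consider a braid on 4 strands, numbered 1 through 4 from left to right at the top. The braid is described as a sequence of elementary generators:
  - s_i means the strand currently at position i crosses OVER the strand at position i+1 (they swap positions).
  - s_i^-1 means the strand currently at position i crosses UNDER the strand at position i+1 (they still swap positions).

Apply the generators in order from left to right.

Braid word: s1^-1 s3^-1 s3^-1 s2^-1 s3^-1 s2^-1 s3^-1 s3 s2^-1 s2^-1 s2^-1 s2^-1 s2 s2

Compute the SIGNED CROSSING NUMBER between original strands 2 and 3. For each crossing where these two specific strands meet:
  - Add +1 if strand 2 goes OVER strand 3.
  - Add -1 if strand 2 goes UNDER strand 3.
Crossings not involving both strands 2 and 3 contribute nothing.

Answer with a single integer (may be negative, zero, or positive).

Answer: 0

Derivation:
Gen 1: crossing 1x2. Both 2&3? no. Sum: 0
Gen 2: crossing 3x4. Both 2&3? no. Sum: 0
Gen 3: crossing 4x3. Both 2&3? no. Sum: 0
Gen 4: crossing 1x3. Both 2&3? no. Sum: 0
Gen 5: crossing 1x4. Both 2&3? no. Sum: 0
Gen 6: crossing 3x4. Both 2&3? no. Sum: 0
Gen 7: crossing 3x1. Both 2&3? no. Sum: 0
Gen 8: crossing 1x3. Both 2&3? no. Sum: 0
Gen 9: crossing 4x3. Both 2&3? no. Sum: 0
Gen 10: crossing 3x4. Both 2&3? no. Sum: 0
Gen 11: crossing 4x3. Both 2&3? no. Sum: 0
Gen 12: crossing 3x4. Both 2&3? no. Sum: 0
Gen 13: crossing 4x3. Both 2&3? no. Sum: 0
Gen 14: crossing 3x4. Both 2&3? no. Sum: 0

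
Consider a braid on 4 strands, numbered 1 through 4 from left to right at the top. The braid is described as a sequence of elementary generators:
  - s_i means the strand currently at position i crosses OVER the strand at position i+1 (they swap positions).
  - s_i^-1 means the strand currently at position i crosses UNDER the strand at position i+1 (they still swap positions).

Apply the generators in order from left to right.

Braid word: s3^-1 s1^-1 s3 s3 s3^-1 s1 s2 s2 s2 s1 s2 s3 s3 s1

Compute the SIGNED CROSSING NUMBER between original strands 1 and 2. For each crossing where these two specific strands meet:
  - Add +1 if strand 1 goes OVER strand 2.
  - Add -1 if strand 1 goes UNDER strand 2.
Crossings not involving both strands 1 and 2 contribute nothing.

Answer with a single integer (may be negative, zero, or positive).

Answer: -1

Derivation:
Gen 1: crossing 3x4. Both 1&2? no. Sum: 0
Gen 2: 1 under 2. Both 1&2? yes. Contrib: -1. Sum: -1
Gen 3: crossing 4x3. Both 1&2? no. Sum: -1
Gen 4: crossing 3x4. Both 1&2? no. Sum: -1
Gen 5: crossing 4x3. Both 1&2? no. Sum: -1
Gen 6: 2 over 1. Both 1&2? yes. Contrib: -1. Sum: -2
Gen 7: crossing 2x3. Both 1&2? no. Sum: -2
Gen 8: crossing 3x2. Both 1&2? no. Sum: -2
Gen 9: crossing 2x3. Both 1&2? no. Sum: -2
Gen 10: crossing 1x3. Both 1&2? no. Sum: -2
Gen 11: 1 over 2. Both 1&2? yes. Contrib: +1. Sum: -1
Gen 12: crossing 1x4. Both 1&2? no. Sum: -1
Gen 13: crossing 4x1. Both 1&2? no. Sum: -1
Gen 14: crossing 3x2. Both 1&2? no. Sum: -1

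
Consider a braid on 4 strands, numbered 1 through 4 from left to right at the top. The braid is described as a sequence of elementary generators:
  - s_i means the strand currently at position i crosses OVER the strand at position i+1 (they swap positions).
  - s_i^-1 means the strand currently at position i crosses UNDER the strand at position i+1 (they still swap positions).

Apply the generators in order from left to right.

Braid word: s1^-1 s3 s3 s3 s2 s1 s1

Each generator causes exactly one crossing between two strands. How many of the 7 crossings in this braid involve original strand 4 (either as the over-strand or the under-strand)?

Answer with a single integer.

Gen 1: crossing 1x2. Involves strand 4? no. Count so far: 0
Gen 2: crossing 3x4. Involves strand 4? yes. Count so far: 1
Gen 3: crossing 4x3. Involves strand 4? yes. Count so far: 2
Gen 4: crossing 3x4. Involves strand 4? yes. Count so far: 3
Gen 5: crossing 1x4. Involves strand 4? yes. Count so far: 4
Gen 6: crossing 2x4. Involves strand 4? yes. Count so far: 5
Gen 7: crossing 4x2. Involves strand 4? yes. Count so far: 6

Answer: 6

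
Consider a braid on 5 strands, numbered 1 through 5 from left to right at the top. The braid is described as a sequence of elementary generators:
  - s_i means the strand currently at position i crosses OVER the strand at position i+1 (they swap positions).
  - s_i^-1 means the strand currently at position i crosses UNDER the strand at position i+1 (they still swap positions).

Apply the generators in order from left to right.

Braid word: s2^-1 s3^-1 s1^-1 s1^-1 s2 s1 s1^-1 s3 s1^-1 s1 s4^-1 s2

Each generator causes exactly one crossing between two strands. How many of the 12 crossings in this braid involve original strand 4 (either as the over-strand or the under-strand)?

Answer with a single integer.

Gen 1: crossing 2x3. Involves strand 4? no. Count so far: 0
Gen 2: crossing 2x4. Involves strand 4? yes. Count so far: 1
Gen 3: crossing 1x3. Involves strand 4? no. Count so far: 1
Gen 4: crossing 3x1. Involves strand 4? no. Count so far: 1
Gen 5: crossing 3x4. Involves strand 4? yes. Count so far: 2
Gen 6: crossing 1x4. Involves strand 4? yes. Count so far: 3
Gen 7: crossing 4x1. Involves strand 4? yes. Count so far: 4
Gen 8: crossing 3x2. Involves strand 4? no. Count so far: 4
Gen 9: crossing 1x4. Involves strand 4? yes. Count so far: 5
Gen 10: crossing 4x1. Involves strand 4? yes. Count so far: 6
Gen 11: crossing 3x5. Involves strand 4? no. Count so far: 6
Gen 12: crossing 4x2. Involves strand 4? yes. Count so far: 7

Answer: 7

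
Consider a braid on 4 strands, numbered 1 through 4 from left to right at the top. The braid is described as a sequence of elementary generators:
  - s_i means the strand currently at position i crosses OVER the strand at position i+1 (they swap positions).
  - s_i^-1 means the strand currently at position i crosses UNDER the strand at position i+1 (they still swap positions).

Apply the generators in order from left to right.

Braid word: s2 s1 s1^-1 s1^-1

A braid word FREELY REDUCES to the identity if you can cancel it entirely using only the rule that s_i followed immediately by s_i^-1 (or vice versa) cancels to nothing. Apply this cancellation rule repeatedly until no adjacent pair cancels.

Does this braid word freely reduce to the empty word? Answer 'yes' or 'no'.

Answer: no

Derivation:
Gen 1 (s2): push. Stack: [s2]
Gen 2 (s1): push. Stack: [s2 s1]
Gen 3 (s1^-1): cancels prior s1. Stack: [s2]
Gen 4 (s1^-1): push. Stack: [s2 s1^-1]
Reduced word: s2 s1^-1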